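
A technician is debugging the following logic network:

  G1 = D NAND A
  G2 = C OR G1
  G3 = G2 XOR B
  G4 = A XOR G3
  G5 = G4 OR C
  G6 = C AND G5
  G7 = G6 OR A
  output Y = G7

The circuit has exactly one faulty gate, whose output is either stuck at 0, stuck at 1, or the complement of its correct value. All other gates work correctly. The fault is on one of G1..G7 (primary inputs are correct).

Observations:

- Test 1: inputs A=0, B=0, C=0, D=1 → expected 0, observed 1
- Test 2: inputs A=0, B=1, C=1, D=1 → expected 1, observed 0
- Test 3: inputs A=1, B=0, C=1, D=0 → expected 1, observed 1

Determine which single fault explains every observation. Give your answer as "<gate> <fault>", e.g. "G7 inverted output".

Fault-free values for test 1 (A=0, B=0, C=0, D=1): G1=1, G2=1, G3=1, G4=1, G5=1, G6=0, G7=0, giving Y=0. Observed 1.
Test 1: faults giving observed 1 are {G6 stuck-at-1, G6 inverted output, G7 stuck-at-1, G7 inverted output}.
Test 2 (A=0, B=1, C=1, D=1): fault-free G1=1, G2=1, G3=0, G4=0, G5=1, G6=1, G7=1 → 1; observed 0. Eliminates G6 stuck-at-1, G7 stuck-at-1.
Test 3 (A=1, B=0, C=1, D=0): fault-free G1=1, G2=1, G3=1, G4=0, G5=1, G6=1, G7=1 → 1; observed 1. Eliminates G7 inverted output.
Only G6 inverted output is consistent with every test.

G6 inverted output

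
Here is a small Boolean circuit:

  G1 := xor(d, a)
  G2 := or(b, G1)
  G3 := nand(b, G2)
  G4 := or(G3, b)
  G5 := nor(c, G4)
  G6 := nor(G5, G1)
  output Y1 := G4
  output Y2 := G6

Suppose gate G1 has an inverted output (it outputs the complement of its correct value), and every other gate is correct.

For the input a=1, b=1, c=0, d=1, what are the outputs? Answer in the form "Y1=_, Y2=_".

Y1=1, Y2=0

Propagate with G1 forced: G1=1 [inverted output], G2=1, G3=0, G4=1, G5=0, G6=0.
So the outputs are Y1=1, Y2=0. (Without the fault they would be Y1=1, Y2=1.)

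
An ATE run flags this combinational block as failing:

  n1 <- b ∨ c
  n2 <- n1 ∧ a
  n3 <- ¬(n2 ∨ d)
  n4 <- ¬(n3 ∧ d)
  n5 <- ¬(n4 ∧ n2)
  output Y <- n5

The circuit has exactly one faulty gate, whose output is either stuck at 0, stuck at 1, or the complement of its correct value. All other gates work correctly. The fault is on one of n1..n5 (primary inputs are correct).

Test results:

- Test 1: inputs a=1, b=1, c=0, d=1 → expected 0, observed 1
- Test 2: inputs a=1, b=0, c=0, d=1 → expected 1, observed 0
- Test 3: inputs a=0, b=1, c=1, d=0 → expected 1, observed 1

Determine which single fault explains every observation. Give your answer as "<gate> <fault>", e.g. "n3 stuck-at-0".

Fault-free values for test 1 (a=1, b=1, c=0, d=1): n1=1, n2=1, n3=0, n4=1, n5=0, giving Y=0. Observed 1.
Test 1: faults giving observed 1 are {n1 stuck-at-0, n1 inverted output, n2 stuck-at-0, n2 inverted output, n3 stuck-at-1, n3 inverted output, n4 stuck-at-0, n4 inverted output, n5 stuck-at-1, n5 inverted output}.
Test 2 (a=1, b=0, c=0, d=1): fault-free n1=0, n2=0, n3=0, n4=1, n5=1 → 1; observed 0. Eliminates n1 stuck-at-0, n2 stuck-at-0, n3 stuck-at-1, n3 inverted output, n4 stuck-at-0, n4 inverted output, n5 stuck-at-1.
Test 3 (a=0, b=1, c=1, d=0): fault-free n1=1, n2=0, n3=1, n4=1, n5=1 → 1; observed 1. Eliminates n2 inverted output, n5 inverted output.
Only n1 inverted output is consistent with every test.

n1 inverted output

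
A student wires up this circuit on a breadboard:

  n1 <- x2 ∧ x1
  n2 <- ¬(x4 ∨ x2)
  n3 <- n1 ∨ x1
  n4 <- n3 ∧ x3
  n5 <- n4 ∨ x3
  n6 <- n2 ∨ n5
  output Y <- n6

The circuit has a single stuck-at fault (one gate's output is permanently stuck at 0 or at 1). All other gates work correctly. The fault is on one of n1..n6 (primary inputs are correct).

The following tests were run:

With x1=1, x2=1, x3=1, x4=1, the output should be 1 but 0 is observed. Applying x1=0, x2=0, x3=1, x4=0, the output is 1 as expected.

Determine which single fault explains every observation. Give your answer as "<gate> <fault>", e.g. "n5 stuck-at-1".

n5 stuck-at-0

Fault-free values for test 1 (x1=1, x2=1, x3=1, x4=1): n1=1, n2=0, n3=1, n4=1, n5=1, n6=1, giving Y=1. Observed 0.
Test 1: faults giving observed 0 are {n5 stuck-at-0, n6 stuck-at-0}.
Test 2 (x1=0, x2=0, x3=1, x4=0): fault-free n1=0, n2=1, n3=0, n4=0, n5=1, n6=1 → 1; observed 1. Eliminates n6 stuck-at-0.
Only n5 stuck-at-0 is consistent with every test.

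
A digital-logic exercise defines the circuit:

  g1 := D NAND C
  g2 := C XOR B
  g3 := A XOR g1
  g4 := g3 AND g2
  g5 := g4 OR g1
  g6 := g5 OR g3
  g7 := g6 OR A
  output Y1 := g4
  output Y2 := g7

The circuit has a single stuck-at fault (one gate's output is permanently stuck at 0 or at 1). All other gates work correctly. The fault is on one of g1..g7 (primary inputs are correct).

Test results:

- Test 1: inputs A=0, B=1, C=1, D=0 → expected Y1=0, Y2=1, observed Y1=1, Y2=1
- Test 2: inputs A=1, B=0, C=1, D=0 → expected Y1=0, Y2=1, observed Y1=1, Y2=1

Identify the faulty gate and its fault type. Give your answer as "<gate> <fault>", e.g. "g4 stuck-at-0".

g4 stuck-at-1

Fault-free values for test 1 (A=0, B=1, C=1, D=0): g1=1, g2=0, g3=1, g4=0, g5=1, g6=1, g7=1, giving Y1=0, Y2=1. Observed Y1=1, Y2=1.
Test 1: faults giving observed Y1=1, Y2=1 are {g2 stuck-at-1, g4 stuck-at-1}.
Test 2 (A=1, B=0, C=1, D=0): fault-free g1=1, g2=1, g3=0, g4=0, g5=1, g6=1, g7=1 → Y1=0, Y2=1; observed Y1=1, Y2=1. Eliminates g2 stuck-at-1.
Only g4 stuck-at-1 is consistent with every test.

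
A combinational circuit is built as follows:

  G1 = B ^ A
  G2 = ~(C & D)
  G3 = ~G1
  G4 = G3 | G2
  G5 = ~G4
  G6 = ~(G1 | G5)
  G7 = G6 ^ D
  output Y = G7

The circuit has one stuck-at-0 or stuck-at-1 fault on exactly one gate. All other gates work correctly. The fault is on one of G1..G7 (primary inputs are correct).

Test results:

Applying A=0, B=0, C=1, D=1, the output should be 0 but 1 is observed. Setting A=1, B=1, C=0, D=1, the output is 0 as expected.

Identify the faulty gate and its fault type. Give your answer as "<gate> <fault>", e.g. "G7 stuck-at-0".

G3 stuck-at-0

Fault-free values for test 1 (A=0, B=0, C=1, D=1): G1=0, G2=0, G3=1, G4=1, G5=0, G6=1, G7=0, giving Y=0. Observed 1.
Test 1: faults giving observed 1 are {G1 stuck-at-1, G3 stuck-at-0, G4 stuck-at-0, G5 stuck-at-1, G6 stuck-at-0, G7 stuck-at-1}.
Test 2 (A=1, B=1, C=0, D=1): fault-free G1=0, G2=1, G3=1, G4=1, G5=0, G6=1, G7=0 → 0; observed 0. Eliminates G1 stuck-at-1, G4 stuck-at-0, G5 stuck-at-1, G6 stuck-at-0, G7 stuck-at-1.
Only G3 stuck-at-0 is consistent with every test.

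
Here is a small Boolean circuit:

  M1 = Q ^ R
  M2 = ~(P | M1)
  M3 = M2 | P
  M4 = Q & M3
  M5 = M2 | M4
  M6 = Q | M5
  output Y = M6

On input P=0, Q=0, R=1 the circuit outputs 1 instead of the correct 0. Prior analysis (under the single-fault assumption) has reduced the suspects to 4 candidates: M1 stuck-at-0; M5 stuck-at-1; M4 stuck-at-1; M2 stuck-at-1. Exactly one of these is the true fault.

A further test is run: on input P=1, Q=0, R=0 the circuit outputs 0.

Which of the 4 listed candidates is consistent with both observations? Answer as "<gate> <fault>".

Evaluate each candidate on input P=1, Q=0, R=0:
  M1 stuck-at-0: M1=0 [stuck-at-0], M2=0, M3=1, M4=0, M5=0, M6=0 → 0 — matches
  M5 stuck-at-1: M1=0, M2=0, M3=1, M4=0, M5=1 [stuck-at-1], M6=1 → 1 — eliminated
  M4 stuck-at-1: M1=0, M2=0, M3=1, M4=1 [stuck-at-1], M5=1, M6=1 → 1 — eliminated
  M2 stuck-at-1: M1=0, M2=1 [stuck-at-1], M3=1, M4=0, M5=1, M6=1 → 1 — eliminated
Only M1 stuck-at-0 reproduces the observed 0.

M1 stuck-at-0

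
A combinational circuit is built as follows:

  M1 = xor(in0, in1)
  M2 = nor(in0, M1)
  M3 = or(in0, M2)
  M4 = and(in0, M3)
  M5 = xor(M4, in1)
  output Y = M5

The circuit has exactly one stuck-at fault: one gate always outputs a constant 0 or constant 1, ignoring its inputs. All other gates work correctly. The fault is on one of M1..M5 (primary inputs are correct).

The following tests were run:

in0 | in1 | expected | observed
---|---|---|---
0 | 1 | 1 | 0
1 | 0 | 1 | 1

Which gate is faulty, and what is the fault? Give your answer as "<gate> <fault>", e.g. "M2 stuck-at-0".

M4 stuck-at-1

Fault-free values for test 1 (in0=0, in1=1): M1=1, M2=0, M3=0, M4=0, M5=1, giving Y=1. Observed 0.
Test 1: faults giving observed 0 are {M4 stuck-at-1, M5 stuck-at-0}.
Test 2 (in0=1, in1=0): fault-free M1=1, M2=0, M3=1, M4=1, M5=1 → 1; observed 1. Eliminates M5 stuck-at-0.
Only M4 stuck-at-1 is consistent with every test.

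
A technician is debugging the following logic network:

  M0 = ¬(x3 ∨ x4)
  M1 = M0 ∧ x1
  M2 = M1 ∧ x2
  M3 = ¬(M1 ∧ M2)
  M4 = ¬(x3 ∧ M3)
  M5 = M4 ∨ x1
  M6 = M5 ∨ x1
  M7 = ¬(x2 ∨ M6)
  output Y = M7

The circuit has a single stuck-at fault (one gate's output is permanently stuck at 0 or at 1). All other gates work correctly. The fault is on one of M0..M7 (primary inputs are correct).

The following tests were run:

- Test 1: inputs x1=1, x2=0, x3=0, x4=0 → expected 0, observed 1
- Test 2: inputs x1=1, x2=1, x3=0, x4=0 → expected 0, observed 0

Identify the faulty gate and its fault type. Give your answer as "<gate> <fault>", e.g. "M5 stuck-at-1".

Fault-free values for test 1 (x1=1, x2=0, x3=0, x4=0): M0=1, M1=1, M2=0, M3=1, M4=1, M5=1, M6=1, M7=0, giving Y=0. Observed 1.
Test 1: faults giving observed 1 are {M6 stuck-at-0, M7 stuck-at-1}.
Test 2 (x1=1, x2=1, x3=0, x4=0): fault-free M0=1, M1=1, M2=1, M3=0, M4=1, M5=1, M6=1, M7=0 → 0; observed 0. Eliminates M7 stuck-at-1.
Only M6 stuck-at-0 is consistent with every test.

M6 stuck-at-0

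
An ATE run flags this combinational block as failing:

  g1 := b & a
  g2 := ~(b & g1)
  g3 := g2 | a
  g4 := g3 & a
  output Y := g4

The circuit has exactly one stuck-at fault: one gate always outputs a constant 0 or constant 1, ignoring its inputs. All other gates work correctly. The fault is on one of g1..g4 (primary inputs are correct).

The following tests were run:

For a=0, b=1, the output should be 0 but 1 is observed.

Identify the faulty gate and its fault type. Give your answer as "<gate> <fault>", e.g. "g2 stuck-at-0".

Fault-free values for test 1 (a=0, b=1): g1=0, g2=1, g3=1, g4=0, giving Y=0. Observed 1.
Test 1: faults giving observed 1 are {g4 stuck-at-1}.
Only g4 stuck-at-1 is consistent with every test.

g4 stuck-at-1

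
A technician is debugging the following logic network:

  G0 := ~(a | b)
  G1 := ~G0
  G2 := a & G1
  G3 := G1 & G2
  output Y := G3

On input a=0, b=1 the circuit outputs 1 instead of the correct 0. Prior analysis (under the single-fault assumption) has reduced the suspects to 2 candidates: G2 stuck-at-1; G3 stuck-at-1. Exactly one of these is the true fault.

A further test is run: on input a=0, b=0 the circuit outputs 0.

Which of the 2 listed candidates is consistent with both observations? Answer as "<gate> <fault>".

G2 stuck-at-1

Evaluate each candidate on input a=0, b=0:
  G2 stuck-at-1: G0=1, G1=0, G2=1 [stuck-at-1], G3=0 → 0 — matches
  G3 stuck-at-1: G0=1, G1=0, G2=0, G3=1 [stuck-at-1] → 1 — eliminated
Only G2 stuck-at-1 reproduces the observed 0.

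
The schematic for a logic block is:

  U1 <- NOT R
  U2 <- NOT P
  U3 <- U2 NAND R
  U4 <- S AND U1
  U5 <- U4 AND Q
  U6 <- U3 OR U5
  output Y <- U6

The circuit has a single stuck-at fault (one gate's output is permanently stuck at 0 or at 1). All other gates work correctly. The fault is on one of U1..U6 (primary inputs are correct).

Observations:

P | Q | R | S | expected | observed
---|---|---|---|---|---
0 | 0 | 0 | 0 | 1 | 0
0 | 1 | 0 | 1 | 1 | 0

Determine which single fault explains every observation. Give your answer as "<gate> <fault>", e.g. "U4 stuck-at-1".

Fault-free values for test 1 (P=0, Q=0, R=0, S=0): U1=1, U2=1, U3=1, U4=0, U5=0, U6=1, giving Y=1. Observed 0.
Test 1: faults giving observed 0 are {U3 stuck-at-0, U6 stuck-at-0}.
Test 2 (P=0, Q=1, R=0, S=1): fault-free U1=1, U2=1, U3=1, U4=1, U5=1, U6=1 → 1; observed 0. Eliminates U3 stuck-at-0.
Only U6 stuck-at-0 is consistent with every test.

U6 stuck-at-0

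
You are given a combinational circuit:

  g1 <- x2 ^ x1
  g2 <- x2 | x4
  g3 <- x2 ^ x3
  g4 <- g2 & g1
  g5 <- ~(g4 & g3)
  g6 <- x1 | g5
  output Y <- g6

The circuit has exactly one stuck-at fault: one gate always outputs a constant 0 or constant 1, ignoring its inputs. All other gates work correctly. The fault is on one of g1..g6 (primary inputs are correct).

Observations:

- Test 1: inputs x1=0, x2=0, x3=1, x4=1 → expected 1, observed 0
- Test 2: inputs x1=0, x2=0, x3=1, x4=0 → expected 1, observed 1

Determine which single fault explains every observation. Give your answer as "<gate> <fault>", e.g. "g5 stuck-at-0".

g1 stuck-at-1

Fault-free values for test 1 (x1=0, x2=0, x3=1, x4=1): g1=0, g2=1, g3=1, g4=0, g5=1, g6=1, giving Y=1. Observed 0.
Test 1: faults giving observed 0 are {g1 stuck-at-1, g4 stuck-at-1, g5 stuck-at-0, g6 stuck-at-0}.
Test 2 (x1=0, x2=0, x3=1, x4=0): fault-free g1=0, g2=0, g3=1, g4=0, g5=1, g6=1 → 1; observed 1. Eliminates g4 stuck-at-1, g5 stuck-at-0, g6 stuck-at-0.
Only g1 stuck-at-1 is consistent with every test.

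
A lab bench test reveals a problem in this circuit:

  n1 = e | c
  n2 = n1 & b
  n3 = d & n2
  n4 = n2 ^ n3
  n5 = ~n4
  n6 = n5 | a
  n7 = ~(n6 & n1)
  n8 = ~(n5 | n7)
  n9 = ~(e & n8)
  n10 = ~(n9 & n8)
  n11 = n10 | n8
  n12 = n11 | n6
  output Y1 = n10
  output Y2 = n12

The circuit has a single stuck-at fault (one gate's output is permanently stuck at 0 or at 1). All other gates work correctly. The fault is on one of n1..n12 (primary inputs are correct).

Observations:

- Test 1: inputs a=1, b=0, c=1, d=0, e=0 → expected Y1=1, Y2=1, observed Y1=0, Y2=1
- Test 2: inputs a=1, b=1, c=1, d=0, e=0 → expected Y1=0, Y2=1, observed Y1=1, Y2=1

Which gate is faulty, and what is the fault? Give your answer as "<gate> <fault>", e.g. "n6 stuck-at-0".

n3 stuck-at-1

Fault-free values for test 1 (a=1, b=0, c=1, d=0, e=0): n1=1, n2=0, n3=0, n4=0, n5=1, n6=1, n7=0, n8=0, n9=1, n10=1, n11=1, n12=1, giving Y1=1, Y2=1. Observed Y1=0, Y2=1.
Test 1: faults giving observed Y1=0, Y2=1 are {n2 stuck-at-1, n3 stuck-at-1, n4 stuck-at-1, n5 stuck-at-0, n8 stuck-at-1, n10 stuck-at-0}.
Test 2 (a=1, b=1, c=1, d=0, e=0): fault-free n1=1, n2=1, n3=0, n4=1, n5=0, n6=1, n7=0, n8=1, n9=1, n10=0, n11=1, n12=1 → Y1=0, Y2=1; observed Y1=1, Y2=1. Eliminates n2 stuck-at-1, n4 stuck-at-1, n5 stuck-at-0, n8 stuck-at-1, n10 stuck-at-0.
Only n3 stuck-at-1 is consistent with every test.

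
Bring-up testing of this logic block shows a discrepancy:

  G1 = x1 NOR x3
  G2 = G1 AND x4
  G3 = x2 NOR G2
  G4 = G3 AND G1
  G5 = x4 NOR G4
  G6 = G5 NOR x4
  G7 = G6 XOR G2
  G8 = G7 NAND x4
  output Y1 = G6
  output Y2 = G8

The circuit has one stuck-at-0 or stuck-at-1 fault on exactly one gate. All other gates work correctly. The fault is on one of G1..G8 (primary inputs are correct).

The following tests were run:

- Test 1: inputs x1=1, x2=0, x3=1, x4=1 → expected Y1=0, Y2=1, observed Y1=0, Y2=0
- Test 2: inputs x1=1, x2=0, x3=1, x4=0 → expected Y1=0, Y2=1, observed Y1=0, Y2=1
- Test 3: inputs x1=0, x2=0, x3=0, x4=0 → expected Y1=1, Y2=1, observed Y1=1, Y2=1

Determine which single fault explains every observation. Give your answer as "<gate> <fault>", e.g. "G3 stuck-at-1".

Fault-free values for test 1 (x1=1, x2=0, x3=1, x4=1): G1=0, G2=0, G3=1, G4=0, G5=0, G6=0, G7=0, G8=1, giving Y1=0, Y2=1. Observed Y1=0, Y2=0.
Test 1: faults giving observed Y1=0, Y2=0 are {G1 stuck-at-1, G2 stuck-at-1, G7 stuck-at-1, G8 stuck-at-0}.
Test 2 (x1=1, x2=0, x3=1, x4=0): fault-free G1=0, G2=0, G3=1, G4=0, G5=1, G6=0, G7=0, G8=1 → Y1=0, Y2=1; observed Y1=0, Y2=1. Eliminates G1 stuck-at-1, G8 stuck-at-0.
Test 3 (x1=0, x2=0, x3=0, x4=0): fault-free G1=1, G2=0, G3=1, G4=1, G5=0, G6=1, G7=1, G8=1 → Y1=1, Y2=1; observed Y1=1, Y2=1. Eliminates G2 stuck-at-1.
Only G7 stuck-at-1 is consistent with every test.

G7 stuck-at-1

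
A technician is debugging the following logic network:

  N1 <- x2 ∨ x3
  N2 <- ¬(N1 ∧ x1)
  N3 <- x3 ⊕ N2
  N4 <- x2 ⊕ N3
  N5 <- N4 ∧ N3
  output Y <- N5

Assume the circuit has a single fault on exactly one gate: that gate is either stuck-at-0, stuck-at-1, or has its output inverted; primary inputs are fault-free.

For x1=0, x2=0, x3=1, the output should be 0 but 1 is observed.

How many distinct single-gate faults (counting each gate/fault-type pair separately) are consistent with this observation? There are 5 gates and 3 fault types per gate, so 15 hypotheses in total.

Fault-free: N1=1, N2=1, N3=0, N4=0, N5=0 → 0. Observed 1.
  N1: none of the 3 fault types match ✗
  N2: stuck-at-0, inverted output ✓; others ✗
  N3: stuck-at-1, inverted output ✓; others ✗
  N4: none of the 3 fault types match ✗
  N5: stuck-at-1, inverted output ✓; others ✗
Consistent faults: {N2 stuck-at-0, N2 inverted output, N3 stuck-at-1, N3 inverted output, N5 stuck-at-1, N5 inverted output} — 6 in all.

6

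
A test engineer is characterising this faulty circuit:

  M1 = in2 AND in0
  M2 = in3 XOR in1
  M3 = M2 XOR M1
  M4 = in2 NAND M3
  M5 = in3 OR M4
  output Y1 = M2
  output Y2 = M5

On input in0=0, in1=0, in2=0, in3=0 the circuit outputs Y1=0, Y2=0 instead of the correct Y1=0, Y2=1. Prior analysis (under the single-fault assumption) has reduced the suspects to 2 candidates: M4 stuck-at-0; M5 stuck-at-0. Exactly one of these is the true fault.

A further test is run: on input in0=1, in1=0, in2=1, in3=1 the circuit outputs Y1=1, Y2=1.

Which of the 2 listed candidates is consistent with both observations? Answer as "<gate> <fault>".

Evaluate each candidate on input in0=1, in1=0, in2=1, in3=1:
  M4 stuck-at-0: M1=1, M2=1, M3=0, M4=0 [stuck-at-0], M5=1 → Y1=1, Y2=1 — matches
  M5 stuck-at-0: M1=1, M2=1, M3=0, M4=1, M5=0 [stuck-at-0] → Y1=1, Y2=0 — eliminated
Only M4 stuck-at-0 reproduces the observed Y1=1, Y2=1.

M4 stuck-at-0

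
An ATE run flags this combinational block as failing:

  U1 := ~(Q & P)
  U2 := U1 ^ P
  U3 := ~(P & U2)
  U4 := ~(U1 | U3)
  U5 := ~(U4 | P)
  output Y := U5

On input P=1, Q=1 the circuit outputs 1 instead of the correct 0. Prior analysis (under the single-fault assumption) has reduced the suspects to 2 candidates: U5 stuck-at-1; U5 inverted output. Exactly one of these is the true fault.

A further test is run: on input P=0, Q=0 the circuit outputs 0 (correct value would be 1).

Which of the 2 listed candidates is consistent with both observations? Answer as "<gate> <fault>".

U5 inverted output

Evaluate each candidate on input P=0, Q=0:
  U5 stuck-at-1: U1=1, U2=1, U3=1, U4=0, U5=1 [stuck-at-1] → 1 — eliminated
  U5 inverted output: U1=1, U2=1, U3=1, U4=0, U5=0 [inverted output] → 0 — matches
Only U5 inverted output reproduces the observed 0.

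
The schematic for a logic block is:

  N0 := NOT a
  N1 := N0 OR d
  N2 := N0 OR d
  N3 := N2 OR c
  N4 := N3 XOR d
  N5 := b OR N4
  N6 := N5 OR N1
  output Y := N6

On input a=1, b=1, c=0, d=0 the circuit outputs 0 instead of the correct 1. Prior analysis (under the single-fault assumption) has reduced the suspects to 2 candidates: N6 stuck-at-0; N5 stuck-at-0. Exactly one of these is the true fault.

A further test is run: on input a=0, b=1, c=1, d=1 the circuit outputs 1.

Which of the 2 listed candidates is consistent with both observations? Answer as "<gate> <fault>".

N5 stuck-at-0

Evaluate each candidate on input a=0, b=1, c=1, d=1:
  N6 stuck-at-0: N0=1, N1=1, N2=1, N3=1, N4=0, N5=1, N6=0 [stuck-at-0] → 0 — eliminated
  N5 stuck-at-0: N0=1, N1=1, N2=1, N3=1, N4=0, N5=0 [stuck-at-0], N6=1 → 1 — matches
Only N5 stuck-at-0 reproduces the observed 1.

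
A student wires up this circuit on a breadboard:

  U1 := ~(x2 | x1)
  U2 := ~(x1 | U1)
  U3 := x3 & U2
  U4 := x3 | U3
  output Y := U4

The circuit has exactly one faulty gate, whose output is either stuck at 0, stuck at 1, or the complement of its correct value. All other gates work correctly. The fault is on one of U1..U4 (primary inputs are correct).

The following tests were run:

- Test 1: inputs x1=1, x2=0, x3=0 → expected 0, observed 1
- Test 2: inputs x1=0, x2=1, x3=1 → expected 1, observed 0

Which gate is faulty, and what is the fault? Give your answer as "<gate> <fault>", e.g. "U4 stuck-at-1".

U4 inverted output

Fault-free values for test 1 (x1=1, x2=0, x3=0): U1=0, U2=0, U3=0, U4=0, giving Y=0. Observed 1.
Test 1: faults giving observed 1 are {U3 stuck-at-1, U3 inverted output, U4 stuck-at-1, U4 inverted output}.
Test 2 (x1=0, x2=1, x3=1): fault-free U1=0, U2=1, U3=1, U4=1 → 1; observed 0. Eliminates U3 stuck-at-1, U3 inverted output, U4 stuck-at-1.
Only U4 inverted output is consistent with every test.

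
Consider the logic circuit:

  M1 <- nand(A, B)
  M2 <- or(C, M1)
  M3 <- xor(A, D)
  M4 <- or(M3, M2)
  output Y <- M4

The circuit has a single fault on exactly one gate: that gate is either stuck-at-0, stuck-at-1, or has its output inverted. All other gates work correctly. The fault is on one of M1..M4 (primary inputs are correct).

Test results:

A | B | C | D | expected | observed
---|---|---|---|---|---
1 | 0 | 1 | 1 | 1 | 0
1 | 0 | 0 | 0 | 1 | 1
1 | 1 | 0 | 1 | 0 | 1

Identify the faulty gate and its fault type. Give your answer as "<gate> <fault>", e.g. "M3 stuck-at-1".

Fault-free values for test 1 (A=1, B=0, C=1, D=1): M1=1, M2=1, M3=0, M4=1, giving Y=1. Observed 0.
Test 1: faults giving observed 0 are {M2 stuck-at-0, M2 inverted output, M4 stuck-at-0, M4 inverted output}.
Test 2 (A=1, B=0, C=0, D=0): fault-free M1=1, M2=1, M3=1, M4=1 → 1; observed 1. Eliminates M4 stuck-at-0, M4 inverted output.
Test 3 (A=1, B=1, C=0, D=1): fault-free M1=0, M2=0, M3=0, M4=0 → 0; observed 1. Eliminates M2 stuck-at-0.
Only M2 inverted output is consistent with every test.

M2 inverted output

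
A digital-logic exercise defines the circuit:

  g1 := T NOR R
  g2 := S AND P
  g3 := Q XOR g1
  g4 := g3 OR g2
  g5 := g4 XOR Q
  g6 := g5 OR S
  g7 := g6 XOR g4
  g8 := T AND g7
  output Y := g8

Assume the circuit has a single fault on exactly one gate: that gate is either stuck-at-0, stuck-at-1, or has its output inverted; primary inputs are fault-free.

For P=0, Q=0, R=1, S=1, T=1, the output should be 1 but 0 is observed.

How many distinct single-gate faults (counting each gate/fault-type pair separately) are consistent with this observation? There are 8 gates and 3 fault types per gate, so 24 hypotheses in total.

14

Fault-free: g1=0, g2=0, g3=0, g4=0, g5=0, g6=1, g7=1, g8=1 → 1. Observed 0.
  g1: stuck-at-1, inverted output ✓; others ✗
  g2: stuck-at-1, inverted output ✓; others ✗
  g3: stuck-at-1, inverted output ✓; others ✗
  g4: stuck-at-1, inverted output ✓; others ✗
  g5: none of the 3 fault types match ✗
  g6: stuck-at-0, inverted output ✓; others ✗
  g7: stuck-at-0, inverted output ✓; others ✗
  g8: stuck-at-0, inverted output ✓; others ✗
Consistent faults: {g1 stuck-at-1, g1 inverted output, g2 stuck-at-1, g2 inverted output, g3 stuck-at-1, g3 inverted output, g4 stuck-at-1, g4 inverted output, g6 stuck-at-0, g6 inverted output, g7 stuck-at-0, g7 inverted output, g8 stuck-at-0, g8 inverted output} — 14 in all.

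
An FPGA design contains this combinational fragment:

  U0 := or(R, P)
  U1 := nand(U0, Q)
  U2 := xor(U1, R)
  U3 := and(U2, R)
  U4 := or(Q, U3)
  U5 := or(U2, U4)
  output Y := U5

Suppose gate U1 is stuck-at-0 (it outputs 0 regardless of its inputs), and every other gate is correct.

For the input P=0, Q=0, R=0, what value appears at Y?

Propagate with U1 forced: U0=0, U1=0 [stuck-at-0], U2=0, U3=0, U4=0, U5=0.
So Y = 0. (Without the fault it would be 1.)

0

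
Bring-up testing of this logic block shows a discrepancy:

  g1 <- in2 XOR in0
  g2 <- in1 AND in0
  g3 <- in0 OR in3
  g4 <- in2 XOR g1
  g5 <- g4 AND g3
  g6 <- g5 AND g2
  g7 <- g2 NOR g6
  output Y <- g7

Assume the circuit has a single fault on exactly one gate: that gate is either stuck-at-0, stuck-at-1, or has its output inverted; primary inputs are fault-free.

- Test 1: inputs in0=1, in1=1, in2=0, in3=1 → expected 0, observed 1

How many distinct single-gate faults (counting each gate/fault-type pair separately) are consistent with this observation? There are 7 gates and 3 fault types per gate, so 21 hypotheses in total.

Fault-free: g1=1, g2=1, g3=1, g4=1, g5=1, g6=1, g7=0 → 0. Observed 1.
  g1: none of the 3 fault types match ✗
  g2: stuck-at-0, inverted output ✓; others ✗
  g3: none of the 3 fault types match ✗
  g4: none of the 3 fault types match ✗
  g5: none of the 3 fault types match ✗
  g6: none of the 3 fault types match ✗
  g7: stuck-at-1, inverted output ✓; others ✗
Consistent faults: {g2 stuck-at-0, g2 inverted output, g7 stuck-at-1, g7 inverted output} — 4 in all.

4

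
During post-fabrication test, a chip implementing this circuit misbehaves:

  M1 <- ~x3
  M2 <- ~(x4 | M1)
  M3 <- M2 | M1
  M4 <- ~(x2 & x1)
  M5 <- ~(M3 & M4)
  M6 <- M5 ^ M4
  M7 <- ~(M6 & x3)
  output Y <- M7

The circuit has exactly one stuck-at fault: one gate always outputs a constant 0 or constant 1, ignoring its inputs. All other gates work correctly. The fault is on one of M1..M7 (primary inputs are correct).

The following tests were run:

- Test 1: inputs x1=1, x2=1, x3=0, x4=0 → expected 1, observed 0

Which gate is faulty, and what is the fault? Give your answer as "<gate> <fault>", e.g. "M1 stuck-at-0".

M7 stuck-at-0

Fault-free values for test 1 (x1=1, x2=1, x3=0, x4=0): M1=1, M2=0, M3=1, M4=0, M5=1, M6=1, M7=1, giving Y=1. Observed 0.
Test 1: faults giving observed 0 are {M7 stuck-at-0}.
Only M7 stuck-at-0 is consistent with every test.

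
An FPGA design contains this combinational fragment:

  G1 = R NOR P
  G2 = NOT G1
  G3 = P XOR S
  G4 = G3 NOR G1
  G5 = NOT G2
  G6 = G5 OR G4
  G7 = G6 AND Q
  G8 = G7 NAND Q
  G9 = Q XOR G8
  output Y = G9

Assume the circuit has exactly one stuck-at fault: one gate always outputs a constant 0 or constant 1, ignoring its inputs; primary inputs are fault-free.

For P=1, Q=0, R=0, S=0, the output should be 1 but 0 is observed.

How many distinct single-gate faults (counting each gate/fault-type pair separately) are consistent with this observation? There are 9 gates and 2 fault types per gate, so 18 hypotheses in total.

2

Fault-free: G1=0, G2=1, G3=1, G4=0, G5=0, G6=0, G7=0, G8=1, G9=1 → 1. Observed 0.
  G1: none of the 2 fault types match ✗
  G2: none of the 2 fault types match ✗
  G3: none of the 2 fault types match ✗
  G4: none of the 2 fault types match ✗
  G5: none of the 2 fault types match ✗
  G6: none of the 2 fault types match ✗
  G7: none of the 2 fault types match ✗
  G8: stuck-at-0 ✓; others ✗
  G9: stuck-at-0 ✓; others ✗
Consistent faults: {G8 stuck-at-0, G9 stuck-at-0} — 2 in all.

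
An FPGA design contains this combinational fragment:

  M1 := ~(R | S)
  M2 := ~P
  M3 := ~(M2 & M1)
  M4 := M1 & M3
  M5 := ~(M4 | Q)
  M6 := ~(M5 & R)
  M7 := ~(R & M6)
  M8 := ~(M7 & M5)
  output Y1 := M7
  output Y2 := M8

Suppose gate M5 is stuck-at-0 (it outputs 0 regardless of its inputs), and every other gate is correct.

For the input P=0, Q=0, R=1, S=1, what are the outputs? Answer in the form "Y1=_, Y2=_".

Propagate with M5 forced: M1=0, M2=1, M3=1, M4=0, M5=0 [stuck-at-0], M6=1, M7=0, M8=1.
So the outputs are Y1=0, Y2=1. (Without the fault they would be Y1=1, Y2=0.)

Y1=0, Y2=1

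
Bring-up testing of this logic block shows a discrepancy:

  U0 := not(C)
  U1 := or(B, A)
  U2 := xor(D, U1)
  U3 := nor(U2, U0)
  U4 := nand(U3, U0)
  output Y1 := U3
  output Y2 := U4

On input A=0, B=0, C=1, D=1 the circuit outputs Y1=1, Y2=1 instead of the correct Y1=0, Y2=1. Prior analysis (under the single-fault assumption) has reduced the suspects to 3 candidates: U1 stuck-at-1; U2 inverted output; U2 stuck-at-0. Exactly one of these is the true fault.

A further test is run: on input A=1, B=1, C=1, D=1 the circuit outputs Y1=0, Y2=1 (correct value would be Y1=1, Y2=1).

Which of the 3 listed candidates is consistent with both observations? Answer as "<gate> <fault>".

Evaluate each candidate on input A=1, B=1, C=1, D=1:
  U1 stuck-at-1: U0=0, U1=1 [stuck-at-1], U2=0, U3=1, U4=1 → Y1=1, Y2=1 — eliminated
  U2 inverted output: U0=0, U1=1, U2=1 [inverted output], U3=0, U4=1 → Y1=0, Y2=1 — matches
  U2 stuck-at-0: U0=0, U1=1, U2=0 [stuck-at-0], U3=1, U4=1 → Y1=1, Y2=1 — eliminated
Only U2 inverted output reproduces the observed Y1=0, Y2=1.

U2 inverted output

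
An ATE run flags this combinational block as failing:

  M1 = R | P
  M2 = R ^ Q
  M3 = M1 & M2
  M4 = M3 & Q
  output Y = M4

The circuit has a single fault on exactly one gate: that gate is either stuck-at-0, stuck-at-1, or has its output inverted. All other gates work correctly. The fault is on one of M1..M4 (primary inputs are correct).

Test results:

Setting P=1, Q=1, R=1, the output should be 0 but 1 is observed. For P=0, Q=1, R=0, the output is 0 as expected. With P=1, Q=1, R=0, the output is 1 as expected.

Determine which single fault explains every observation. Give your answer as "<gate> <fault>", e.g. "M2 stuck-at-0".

M2 stuck-at-1

Fault-free values for test 1 (P=1, Q=1, R=1): M1=1, M2=0, M3=0, M4=0, giving Y=0. Observed 1.
Test 1: faults giving observed 1 are {M2 stuck-at-1, M2 inverted output, M3 stuck-at-1, M3 inverted output, M4 stuck-at-1, M4 inverted output}.
Test 2 (P=0, Q=1, R=0): fault-free M1=0, M2=1, M3=0, M4=0 → 0; observed 0. Eliminates M3 stuck-at-1, M3 inverted output, M4 stuck-at-1, M4 inverted output.
Test 3 (P=1, Q=1, R=0): fault-free M1=1, M2=1, M3=1, M4=1 → 1; observed 1. Eliminates M2 inverted output.
Only M2 stuck-at-1 is consistent with every test.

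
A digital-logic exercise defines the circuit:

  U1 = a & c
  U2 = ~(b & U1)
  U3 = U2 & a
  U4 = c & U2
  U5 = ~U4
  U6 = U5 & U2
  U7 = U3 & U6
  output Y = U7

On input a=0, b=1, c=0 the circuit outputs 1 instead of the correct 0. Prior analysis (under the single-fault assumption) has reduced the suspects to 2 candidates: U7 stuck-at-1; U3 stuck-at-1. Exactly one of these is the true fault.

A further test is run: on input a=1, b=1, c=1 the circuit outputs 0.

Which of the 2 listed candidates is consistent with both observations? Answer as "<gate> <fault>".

U3 stuck-at-1

Evaluate each candidate on input a=1, b=1, c=1:
  U7 stuck-at-1: U1=1, U2=0, U3=0, U4=0, U5=1, U6=0, U7=1 [stuck-at-1] → 1 — eliminated
  U3 stuck-at-1: U1=1, U2=0, U3=1 [stuck-at-1], U4=0, U5=1, U6=0, U7=0 → 0 — matches
Only U3 stuck-at-1 reproduces the observed 0.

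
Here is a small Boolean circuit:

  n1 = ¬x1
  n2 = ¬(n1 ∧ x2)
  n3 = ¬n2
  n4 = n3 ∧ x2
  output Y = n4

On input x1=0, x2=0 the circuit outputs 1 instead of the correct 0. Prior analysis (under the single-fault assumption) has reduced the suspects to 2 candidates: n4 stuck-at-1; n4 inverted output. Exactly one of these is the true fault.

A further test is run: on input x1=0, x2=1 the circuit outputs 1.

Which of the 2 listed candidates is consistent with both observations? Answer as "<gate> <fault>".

Evaluate each candidate on input x1=0, x2=1:
  n4 stuck-at-1: n1=1, n2=0, n3=1, n4=1 [stuck-at-1] → 1 — matches
  n4 inverted output: n1=1, n2=0, n3=1, n4=0 [inverted output] → 0 — eliminated
Only n4 stuck-at-1 reproduces the observed 1.

n4 stuck-at-1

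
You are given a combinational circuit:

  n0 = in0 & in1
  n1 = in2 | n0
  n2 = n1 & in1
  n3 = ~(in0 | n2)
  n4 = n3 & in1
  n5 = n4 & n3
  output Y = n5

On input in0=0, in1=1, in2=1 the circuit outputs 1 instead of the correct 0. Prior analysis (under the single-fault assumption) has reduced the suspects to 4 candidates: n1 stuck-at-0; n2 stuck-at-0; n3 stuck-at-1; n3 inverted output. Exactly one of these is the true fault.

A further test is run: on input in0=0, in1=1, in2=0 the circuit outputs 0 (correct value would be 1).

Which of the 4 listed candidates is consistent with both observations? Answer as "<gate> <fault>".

n3 inverted output

Evaluate each candidate on input in0=0, in1=1, in2=0:
  n1 stuck-at-0: n0=0, n1=0 [stuck-at-0], n2=0, n3=1, n4=1, n5=1 → 1 — eliminated
  n2 stuck-at-0: n0=0, n1=0, n2=0 [stuck-at-0], n3=1, n4=1, n5=1 → 1 — eliminated
  n3 stuck-at-1: n0=0, n1=0, n2=0, n3=1 [stuck-at-1], n4=1, n5=1 → 1 — eliminated
  n3 inverted output: n0=0, n1=0, n2=0, n3=0 [inverted output], n4=0, n5=0 → 0 — matches
Only n3 inverted output reproduces the observed 0.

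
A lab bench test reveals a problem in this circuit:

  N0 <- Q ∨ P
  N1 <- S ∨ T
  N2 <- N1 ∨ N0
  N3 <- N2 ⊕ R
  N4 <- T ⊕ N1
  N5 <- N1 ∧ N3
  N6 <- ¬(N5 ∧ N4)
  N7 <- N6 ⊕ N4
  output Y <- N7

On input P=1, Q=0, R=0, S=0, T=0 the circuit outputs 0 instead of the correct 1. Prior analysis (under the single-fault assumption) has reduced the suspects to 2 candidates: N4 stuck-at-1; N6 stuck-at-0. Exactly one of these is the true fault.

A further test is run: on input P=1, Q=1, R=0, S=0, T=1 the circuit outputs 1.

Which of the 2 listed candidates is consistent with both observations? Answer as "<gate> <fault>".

N4 stuck-at-1

Evaluate each candidate on input P=1, Q=1, R=0, S=0, T=1:
  N4 stuck-at-1: N0=1, N1=1, N2=1, N3=1, N4=1 [stuck-at-1], N5=1, N6=0, N7=1 → 1 — matches
  N6 stuck-at-0: N0=1, N1=1, N2=1, N3=1, N4=0, N5=1, N6=0 [stuck-at-0], N7=0 → 0 — eliminated
Only N4 stuck-at-1 reproduces the observed 1.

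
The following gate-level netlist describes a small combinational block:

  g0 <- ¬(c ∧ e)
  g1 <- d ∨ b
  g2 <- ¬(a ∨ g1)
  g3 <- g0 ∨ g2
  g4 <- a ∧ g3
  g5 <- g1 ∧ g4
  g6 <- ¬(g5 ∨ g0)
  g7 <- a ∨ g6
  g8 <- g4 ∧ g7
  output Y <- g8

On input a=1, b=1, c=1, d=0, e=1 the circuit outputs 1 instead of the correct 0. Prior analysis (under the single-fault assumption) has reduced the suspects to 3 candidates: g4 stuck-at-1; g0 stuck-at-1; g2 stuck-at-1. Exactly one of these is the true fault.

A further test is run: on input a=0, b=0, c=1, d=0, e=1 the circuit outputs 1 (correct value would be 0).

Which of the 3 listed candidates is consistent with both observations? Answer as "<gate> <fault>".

Evaluate each candidate on input a=0, b=0, c=1, d=0, e=1:
  g4 stuck-at-1: g0=0, g1=0, g2=1, g3=1, g4=1 [stuck-at-1], g5=0, g6=1, g7=1, g8=1 → 1 — matches
  g0 stuck-at-1: g0=1 [stuck-at-1], g1=0, g2=1, g3=1, g4=0, g5=0, g6=0, g7=0, g8=0 → 0 — eliminated
  g2 stuck-at-1: g0=0, g1=0, g2=1 [stuck-at-1], g3=1, g4=0, g5=0, g6=1, g7=1, g8=0 → 0 — eliminated
Only g4 stuck-at-1 reproduces the observed 1.

g4 stuck-at-1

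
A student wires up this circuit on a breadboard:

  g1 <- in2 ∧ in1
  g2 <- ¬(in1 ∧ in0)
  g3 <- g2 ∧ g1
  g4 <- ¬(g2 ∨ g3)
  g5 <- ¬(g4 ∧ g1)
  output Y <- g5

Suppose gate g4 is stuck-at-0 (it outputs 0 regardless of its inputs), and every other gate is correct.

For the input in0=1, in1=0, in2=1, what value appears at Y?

Propagate with g4 forced: g1=0, g2=1, g3=0, g4=0 [stuck-at-0], g5=1.
So Y = 1. (Same as the fault-free value — the fault is masked on this input.)

1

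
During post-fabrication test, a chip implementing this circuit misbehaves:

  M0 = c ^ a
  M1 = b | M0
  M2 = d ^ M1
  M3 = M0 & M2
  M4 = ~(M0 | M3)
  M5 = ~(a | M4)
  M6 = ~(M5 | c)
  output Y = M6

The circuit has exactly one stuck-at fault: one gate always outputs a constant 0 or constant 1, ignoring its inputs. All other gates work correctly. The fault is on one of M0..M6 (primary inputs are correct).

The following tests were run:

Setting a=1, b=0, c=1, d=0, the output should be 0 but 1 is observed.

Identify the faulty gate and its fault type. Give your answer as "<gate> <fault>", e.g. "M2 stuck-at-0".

Fault-free values for test 1 (a=1, b=0, c=1, d=0): M0=0, M1=0, M2=0, M3=0, M4=1, M5=0, M6=0, giving Y=0. Observed 1.
Test 1: faults giving observed 1 are {M6 stuck-at-1}.
Only M6 stuck-at-1 is consistent with every test.

M6 stuck-at-1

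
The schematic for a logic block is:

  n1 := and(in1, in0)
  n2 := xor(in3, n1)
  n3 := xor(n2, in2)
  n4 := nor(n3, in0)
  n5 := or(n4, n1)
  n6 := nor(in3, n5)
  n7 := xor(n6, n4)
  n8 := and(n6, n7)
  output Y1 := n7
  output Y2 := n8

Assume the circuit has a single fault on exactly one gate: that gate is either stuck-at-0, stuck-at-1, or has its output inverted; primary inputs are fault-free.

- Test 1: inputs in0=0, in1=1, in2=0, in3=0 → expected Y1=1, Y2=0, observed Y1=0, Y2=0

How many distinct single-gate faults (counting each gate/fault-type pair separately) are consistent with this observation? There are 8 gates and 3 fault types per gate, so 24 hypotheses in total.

Fault-free: n1=0, n2=0, n3=0, n4=1, n5=1, n6=0, n7=1, n8=0 → Y1=1, Y2=0. Observed Y1=0, Y2=0.
  n1: stuck-at-1, inverted output ✓; others ✗
  n2: none of the 3 fault types match ✗
  n3: none of the 3 fault types match ✗
  n4: none of the 3 fault types match ✗
  n5: stuck-at-0, inverted output ✓; others ✗
  n6: stuck-at-1, inverted output ✓; others ✗
  n7: stuck-at-0, inverted output ✓; others ✗
  n8: none of the 3 fault types match ✗
Consistent faults: {n1 stuck-at-1, n1 inverted output, n5 stuck-at-0, n5 inverted output, n6 stuck-at-1, n6 inverted output, n7 stuck-at-0, n7 inverted output} — 8 in all.

8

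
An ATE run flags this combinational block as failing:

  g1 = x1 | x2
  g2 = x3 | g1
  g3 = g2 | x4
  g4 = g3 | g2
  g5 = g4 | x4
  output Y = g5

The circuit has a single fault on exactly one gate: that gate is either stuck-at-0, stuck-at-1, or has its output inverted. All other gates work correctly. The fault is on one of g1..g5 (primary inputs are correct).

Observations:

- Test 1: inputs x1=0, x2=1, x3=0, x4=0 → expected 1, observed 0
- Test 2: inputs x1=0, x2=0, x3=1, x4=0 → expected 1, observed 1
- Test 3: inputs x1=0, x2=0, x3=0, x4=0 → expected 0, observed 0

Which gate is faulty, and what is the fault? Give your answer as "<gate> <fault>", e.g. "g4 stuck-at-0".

Fault-free values for test 1 (x1=0, x2=1, x3=0, x4=0): g1=1, g2=1, g3=1, g4=1, g5=1, giving Y=1. Observed 0.
Test 1: faults giving observed 0 are {g1 stuck-at-0, g1 inverted output, g2 stuck-at-0, g2 inverted output, g4 stuck-at-0, g4 inverted output, g5 stuck-at-0, g5 inverted output}.
Test 2 (x1=0, x2=0, x3=1, x4=0): fault-free g1=0, g2=1, g3=1, g4=1, g5=1 → 1; observed 1. Eliminates g2 stuck-at-0, g2 inverted output, g4 stuck-at-0, g4 inverted output, g5 stuck-at-0, g5 inverted output.
Test 3 (x1=0, x2=0, x3=0, x4=0): fault-free g1=0, g2=0, g3=0, g4=0, g5=0 → 0; observed 0. Eliminates g1 inverted output.
Only g1 stuck-at-0 is consistent with every test.

g1 stuck-at-0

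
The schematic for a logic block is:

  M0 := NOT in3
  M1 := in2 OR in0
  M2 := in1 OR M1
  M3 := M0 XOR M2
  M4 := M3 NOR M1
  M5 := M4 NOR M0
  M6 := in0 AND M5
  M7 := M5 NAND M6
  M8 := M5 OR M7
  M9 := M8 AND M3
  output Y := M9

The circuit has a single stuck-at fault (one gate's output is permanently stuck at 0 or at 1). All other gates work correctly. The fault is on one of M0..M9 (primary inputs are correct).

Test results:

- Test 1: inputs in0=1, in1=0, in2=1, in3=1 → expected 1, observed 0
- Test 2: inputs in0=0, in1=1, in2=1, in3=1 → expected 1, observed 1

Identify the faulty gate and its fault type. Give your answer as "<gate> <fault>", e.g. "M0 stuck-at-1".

M1 stuck-at-0

Fault-free values for test 1 (in0=1, in1=0, in2=1, in3=1): M0=0, M1=1, M2=1, M3=1, M4=0, M5=1, M6=1, M7=0, M8=1, M9=1, giving Y=1. Observed 0.
Test 1: faults giving observed 0 are {M0 stuck-at-1, M1 stuck-at-0, M2 stuck-at-0, M3 stuck-at-0, M8 stuck-at-0, M9 stuck-at-0}.
Test 2 (in0=0, in1=1, in2=1, in3=1): fault-free M0=0, M1=1, M2=1, M3=1, M4=0, M5=1, M6=0, M7=1, M8=1, M9=1 → 1; observed 1. Eliminates M0 stuck-at-1, M2 stuck-at-0, M3 stuck-at-0, M8 stuck-at-0, M9 stuck-at-0.
Only M1 stuck-at-0 is consistent with every test.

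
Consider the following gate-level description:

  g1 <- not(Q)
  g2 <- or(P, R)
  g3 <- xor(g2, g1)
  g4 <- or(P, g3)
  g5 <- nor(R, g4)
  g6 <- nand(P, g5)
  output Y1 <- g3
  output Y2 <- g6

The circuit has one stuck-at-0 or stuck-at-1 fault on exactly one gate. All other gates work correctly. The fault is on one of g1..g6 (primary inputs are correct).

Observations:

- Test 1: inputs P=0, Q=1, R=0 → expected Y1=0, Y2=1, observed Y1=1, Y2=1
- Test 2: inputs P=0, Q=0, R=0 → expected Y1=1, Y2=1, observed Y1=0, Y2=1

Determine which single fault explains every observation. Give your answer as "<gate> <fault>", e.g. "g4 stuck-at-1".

g2 stuck-at-1

Fault-free values for test 1 (P=0, Q=1, R=0): g1=0, g2=0, g3=0, g4=0, g5=1, g6=1, giving Y1=0, Y2=1. Observed Y1=1, Y2=1.
Test 1: faults giving observed Y1=1, Y2=1 are {g1 stuck-at-1, g2 stuck-at-1, g3 stuck-at-1}.
Test 2 (P=0, Q=0, R=0): fault-free g1=1, g2=0, g3=1, g4=1, g5=0, g6=1 → Y1=1, Y2=1; observed Y1=0, Y2=1. Eliminates g1 stuck-at-1, g3 stuck-at-1.
Only g2 stuck-at-1 is consistent with every test.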